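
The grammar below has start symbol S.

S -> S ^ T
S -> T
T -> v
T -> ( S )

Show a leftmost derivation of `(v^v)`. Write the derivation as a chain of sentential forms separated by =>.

S => T   [S -> T]
T => (S)   [T -> ( S )]
(S) => (S^T)   [S -> S ^ T]
(S^T) => (T^T)   [S -> T]
(T^T) => (v^T)   [T -> v]
(v^T) => (v^v)   [T -> v]

S => T => (S) => (S^T) => (T^T) => (v^T) => (v^v)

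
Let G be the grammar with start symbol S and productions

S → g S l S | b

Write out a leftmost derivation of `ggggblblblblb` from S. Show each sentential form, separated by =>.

S=>gSlS=>ggSlSlS=>gggSlSlSlS=>ggggSlSlSlSlS=>ggggblSlSlSlS=>ggggblblSlSlS=>ggggblblblSlS=>ggggblblblblS=>ggggblblblblb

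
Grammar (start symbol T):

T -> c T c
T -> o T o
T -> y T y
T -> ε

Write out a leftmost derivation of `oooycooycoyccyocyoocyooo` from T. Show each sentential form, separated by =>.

T => oTo   [T -> o T o]
oTo => ooToo   [T -> o T o]
ooToo => oooTooo   [T -> o T o]
oooTooo => oooyTyooo   [T -> y T y]
oooyTyooo => oooycTcyooo   [T -> c T c]
oooycTcyooo => oooycoTocyooo   [T -> o T o]
oooycoTocyooo => oooycooToocyooo   [T -> o T o]
oooycooToocyooo => oooycooyTyoocyooo   [T -> y T y]
oooycooyTyoocyooo => oooycooycTcyoocyooo   [T -> c T c]
oooycooycTcyoocyooo => oooycooycoTocyoocyooo   [T -> o T o]
oooycooycoTocyoocyooo => oooycooycoyTyocyoocyooo   [T -> y T y]
oooycooycoyTyocyoocyooo => oooycooycoycTcyocyoocyooo   [T -> c T c]
oooycooycoycTcyocyoocyooo => oooycooycoyccyocyoocyooo   [T -> ε]

T=>oTo=>ooToo=>oooTooo=>oooyTyooo=>oooycTcyooo=>oooycoTocyooo=>oooycooToocyooo=>oooycooyTyoocyooo=>oooycooycTcyoocyooo=>oooycooycoTocyoocyooo=>oooycooycoyTyocyoocyooo=>oooycooycoycTcyocyoocyooo=>oooycooycoyccyocyoocyooo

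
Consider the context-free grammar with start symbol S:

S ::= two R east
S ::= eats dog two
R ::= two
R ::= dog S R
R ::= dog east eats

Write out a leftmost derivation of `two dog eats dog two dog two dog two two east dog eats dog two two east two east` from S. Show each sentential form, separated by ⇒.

S ⇒ two R east ⇒ two dog S R east ⇒ two dog eats dog two R east ⇒ two dog eats dog two dog S R east ⇒ two dog eats dog two dog two R east R east ⇒ two dog eats dog two dog two dog S R east R east ⇒ two dog eats dog two dog two dog two R east R east R east ⇒ two dog eats dog two dog two dog two two east R east R east ⇒ two dog eats dog two dog two dog two two east dog S R east R east ⇒ two dog eats dog two dog two dog two two east dog eats dog two R east R east ⇒ two dog eats dog two dog two dog two two east dog eats dog two two east R east ⇒ two dog eats dog two dog two dog two two east dog eats dog two two east two east

S ⇒ two R east   [S ::= two R east]
two R east ⇒ two dog S R east   [R ::= dog S R]
two dog S R east ⇒ two dog eats dog two R east   [S ::= eats dog two]
two dog eats dog two R east ⇒ two dog eats dog two dog S R east   [R ::= dog S R]
two dog eats dog two dog S R east ⇒ two dog eats dog two dog two R east R east   [S ::= two R east]
two dog eats dog two dog two R east R east ⇒ two dog eats dog two dog two dog S R east R east   [R ::= dog S R]
two dog eats dog two dog two dog S R east R east ⇒ two dog eats dog two dog two dog two R east R east R east   [S ::= two R east]
two dog eats dog two dog two dog two R east R east R east ⇒ two dog eats dog two dog two dog two two east R east R east   [R ::= two]
two dog eats dog two dog two dog two two east R east R east ⇒ two dog eats dog two dog two dog two two east dog S R east R east   [R ::= dog S R]
two dog eats dog two dog two dog two two east dog S R east R east ⇒ two dog eats dog two dog two dog two two east dog eats dog two R east R east   [S ::= eats dog two]
two dog eats dog two dog two dog two two east dog eats dog two R east R east ⇒ two dog eats dog two dog two dog two two east dog eats dog two two east R east   [R ::= two]
two dog eats dog two dog two dog two two east dog eats dog two two east R east ⇒ two dog eats dog two dog two dog two two east dog eats dog two two east two east   [R ::= two]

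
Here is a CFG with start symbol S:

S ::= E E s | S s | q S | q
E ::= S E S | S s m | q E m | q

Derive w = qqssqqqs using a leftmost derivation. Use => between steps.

S => EEs   [S ::= E E s]
EEs => SESEs   [E ::= S E S]
SESEs => SsESEs   [S ::= S s]
SsESEs => SssESEs   [S ::= S s]
SssESEs => qSssESEs   [S ::= q S]
qSssESEs => qqssESEs   [S ::= q]
qqssESEs => qqssqSEs   [E ::= q]
qqssqSEs => qqssqqEs   [S ::= q]
qqssqqEs => qqssqqqs   [E ::= q]

S => EEs => SESEs => SsESEs => SssESEs => qSssESEs => qqssESEs => qqssqSEs => qqssqqEs => qqssqqqs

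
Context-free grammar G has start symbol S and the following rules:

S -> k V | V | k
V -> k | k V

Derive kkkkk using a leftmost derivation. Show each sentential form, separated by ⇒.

S ⇒ V   [S -> V]
V ⇒ kV   [V -> k V]
kV ⇒ kkV   [V -> k V]
kkV ⇒ kkkV   [V -> k V]
kkkV ⇒ kkkkV   [V -> k V]
kkkkV ⇒ kkkkk   [V -> k]

S ⇒ V ⇒ kV ⇒ kkV ⇒ kkkV ⇒ kkkkV ⇒ kkkkk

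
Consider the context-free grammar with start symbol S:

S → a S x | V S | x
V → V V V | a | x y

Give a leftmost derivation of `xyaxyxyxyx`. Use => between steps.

S => VS   [S → V S]
VS => VVVS   [V → V V V]
VVVS => VVVVVS   [V → V V V]
VVVVVS => xyVVVVS   [V → x y]
xyVVVVS => xyaVVVS   [V → a]
xyaVVVS => xyaxyVVS   [V → x y]
xyaxyVVS => xyaxyxyVS   [V → x y]
xyaxyxyVS => xyaxyxyxyS   [V → x y]
xyaxyxyxyS => xyaxyxyxyx   [S → x]

S => VS => VVVS => VVVVVS => xyVVVVS => xyaVVVS => xyaxyVVS => xyaxyxyVS => xyaxyxyxyS => xyaxyxyxyx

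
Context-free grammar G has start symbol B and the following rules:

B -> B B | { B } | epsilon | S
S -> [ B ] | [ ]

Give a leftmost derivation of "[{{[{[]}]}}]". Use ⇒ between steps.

B ⇒ BB ⇒ SB ⇒ [B]B ⇒ [{B}]B ⇒ [{{B}}]B ⇒ [{{S}}]B ⇒ [{{[B]}}]B ⇒ [{{[{B}]}}]B ⇒ [{{[{S}]}}]B ⇒ [{{[{[B]}]}}]B ⇒ [{{[{[]}]}}]B ⇒ [{{[{[]}]}}]

B ⇒ BB   [B -> B B]
BB ⇒ SB   [B -> S]
SB ⇒ [B]B   [S -> [ B ]]
[B]B ⇒ [{B}]B   [B -> { B }]
[{B}]B ⇒ [{{B}}]B   [B -> { B }]
[{{B}}]B ⇒ [{{S}}]B   [B -> S]
[{{S}}]B ⇒ [{{[B]}}]B   [S -> [ B ]]
[{{[B]}}]B ⇒ [{{[{B}]}}]B   [B -> { B }]
[{{[{B}]}}]B ⇒ [{{[{S}]}}]B   [B -> S]
[{{[{S}]}}]B ⇒ [{{[{[B]}]}}]B   [S -> [ B ]]
[{{[{[B]}]}}]B ⇒ [{{[{[]}]}}]B   [B -> epsilon]
[{{[{[]}]}}]B ⇒ [{{[{[]}]}}]   [B -> epsilon]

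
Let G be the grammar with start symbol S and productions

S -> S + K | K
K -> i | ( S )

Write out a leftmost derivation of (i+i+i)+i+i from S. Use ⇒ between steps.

S ⇒ S+K ⇒ S+K+K ⇒ K+K+K ⇒ (S)+K+K ⇒ (S+K)+K+K ⇒ (S+K+K)+K+K ⇒ (K+K+K)+K+K ⇒ (i+K+K)+K+K ⇒ (i+i+K)+K+K ⇒ (i+i+i)+K+K ⇒ (i+i+i)+i+K ⇒ (i+i+i)+i+i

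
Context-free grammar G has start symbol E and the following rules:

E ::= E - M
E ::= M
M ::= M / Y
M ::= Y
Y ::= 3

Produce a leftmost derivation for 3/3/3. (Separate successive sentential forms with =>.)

E => M   [E ::= M]
M => M/Y   [M ::= M / Y]
M/Y => M/Y/Y   [M ::= M / Y]
M/Y/Y => Y/Y/Y   [M ::= Y]
Y/Y/Y => 3/Y/Y   [Y ::= 3]
3/Y/Y => 3/3/Y   [Y ::= 3]
3/3/Y => 3/3/3   [Y ::= 3]

E => M => M/Y => M/Y/Y => Y/Y/Y => 3/Y/Y => 3/3/Y => 3/3/3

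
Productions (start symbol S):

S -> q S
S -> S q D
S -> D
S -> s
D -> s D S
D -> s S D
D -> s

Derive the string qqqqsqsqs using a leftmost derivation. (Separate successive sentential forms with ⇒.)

S ⇒ qS ⇒ qqS ⇒ qqqS ⇒ qqqSqD ⇒ qqqSqDqD ⇒ qqqqSqDqD ⇒ qqqqDqDqD ⇒ qqqqsqDqD ⇒ qqqqsqsqD ⇒ qqqqsqsqs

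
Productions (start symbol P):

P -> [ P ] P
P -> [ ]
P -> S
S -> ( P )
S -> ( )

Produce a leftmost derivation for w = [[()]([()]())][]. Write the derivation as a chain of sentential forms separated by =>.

P=>[P]P=>[[P]P]P=>[[S]P]P=>[[()]P]P=>[[()]S]P=>[[()](P)]P=>[[()]([P]P)]P=>[[()]([S]P)]P=>[[()]([()]P)]P=>[[()]([()]S)]P=>[[()]([()]())]P=>[[()]([()]())][]

P => [P]P   [P -> [ P ] P]
[P]P => [[P]P]P   [P -> [ P ] P]
[[P]P]P => [[S]P]P   [P -> S]
[[S]P]P => [[()]P]P   [S -> ( )]
[[()]P]P => [[()]S]P   [P -> S]
[[()]S]P => [[()](P)]P   [S -> ( P )]
[[()](P)]P => [[()]([P]P)]P   [P -> [ P ] P]
[[()]([P]P)]P => [[()]([S]P)]P   [P -> S]
[[()]([S]P)]P => [[()]([()]P)]P   [S -> ( )]
[[()]([()]P)]P => [[()]([()]S)]P   [P -> S]
[[()]([()]S)]P => [[()]([()]())]P   [S -> ( )]
[[()]([()]())]P => [[()]([()]())][]   [P -> [ ]]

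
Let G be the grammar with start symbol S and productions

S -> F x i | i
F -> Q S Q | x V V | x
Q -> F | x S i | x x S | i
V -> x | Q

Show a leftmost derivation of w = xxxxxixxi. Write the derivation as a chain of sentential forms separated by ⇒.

S ⇒ Fxi   [S -> F x i]
Fxi ⇒ QSQxi   [F -> Q S Q]
QSQxi ⇒ FSQxi   [Q -> F]
FSQxi ⇒ xSQxi   [F -> x]
xSQxi ⇒ xFxiQxi   [S -> F x i]
xFxiQxi ⇒ xxVVxiQxi   [F -> x V V]
xxVVxiQxi ⇒ xxxVxiQxi   [V -> x]
xxxVxiQxi ⇒ xxxxxiQxi   [V -> x]
xxxxxiQxi ⇒ xxxxxiFxi   [Q -> F]
xxxxxiFxi ⇒ xxxxxixxi   [F -> x]

S ⇒ Fxi ⇒ QSQxi ⇒ FSQxi ⇒ xSQxi ⇒ xFxiQxi ⇒ xxVVxiQxi ⇒ xxxVxiQxi ⇒ xxxxxiQxi ⇒ xxxxxiFxi ⇒ xxxxxixxi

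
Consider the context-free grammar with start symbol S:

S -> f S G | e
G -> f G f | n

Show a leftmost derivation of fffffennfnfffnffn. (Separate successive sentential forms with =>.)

S => fSG => ffSGG => fffSGGG => ffffSGGGG => fffffSGGGGG => fffffeGGGGG => fffffenGGGG => fffffennGGG => fffffennfGfGG => fffffennfnfGG => fffffennfnffGfG => fffffennfnfffGffG => fffffennfnfffnffG => fffffennfnfffnffn

S => fSG   [S -> f S G]
fSG => ffSGG   [S -> f S G]
ffSGG => fffSGGG   [S -> f S G]
fffSGGG => ffffSGGGG   [S -> f S G]
ffffSGGGG => fffffSGGGGG   [S -> f S G]
fffffSGGGGG => fffffeGGGGG   [S -> e]
fffffeGGGGG => fffffenGGGG   [G -> n]
fffffenGGGG => fffffennGGG   [G -> n]
fffffennGGG => fffffennfGfGG   [G -> f G f]
fffffennfGfGG => fffffennfnfGG   [G -> n]
fffffennfnfGG => fffffennfnffGfG   [G -> f G f]
fffffennfnffGfG => fffffennfnfffGffG   [G -> f G f]
fffffennfnfffGffG => fffffennfnfffnffG   [G -> n]
fffffennfnfffnffG => fffffennfnfffnffn   [G -> n]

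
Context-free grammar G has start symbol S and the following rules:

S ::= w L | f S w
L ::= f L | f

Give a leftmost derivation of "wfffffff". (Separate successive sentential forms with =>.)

S => wL   [S ::= w L]
wL => wfL   [L ::= f L]
wfL => wffL   [L ::= f L]
wffL => wfffL   [L ::= f L]
wfffL => wffffL   [L ::= f L]
wffffL => wfffffL   [L ::= f L]
wfffffL => wffffffL   [L ::= f L]
wffffffL => wfffffff   [L ::= f]

S => wL => wfL => wffL => wfffL => wffffL => wfffffL => wffffffL => wfffffff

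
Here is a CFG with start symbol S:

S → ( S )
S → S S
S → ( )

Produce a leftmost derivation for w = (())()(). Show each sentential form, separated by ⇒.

S⇒SS⇒SSS⇒(S)SS⇒(())SS⇒(())()S⇒(())()()

S ⇒ SS   [S → S S]
SS ⇒ SSS   [S → S S]
SSS ⇒ (S)SS   [S → ( S )]
(S)SS ⇒ (())SS   [S → ( )]
(())SS ⇒ (())()S   [S → ( )]
(())()S ⇒ (())()()   [S → ( )]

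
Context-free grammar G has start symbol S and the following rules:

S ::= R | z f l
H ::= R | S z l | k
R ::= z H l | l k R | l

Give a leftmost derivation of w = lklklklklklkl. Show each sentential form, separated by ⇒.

S ⇒ R   [S ::= R]
R ⇒ lkR   [R ::= l k R]
lkR ⇒ lklkR   [R ::= l k R]
lklkR ⇒ lklklkR   [R ::= l k R]
lklklkR ⇒ lklklklkR   [R ::= l k R]
lklklklkR ⇒ lklklklklkR   [R ::= l k R]
lklklklklkR ⇒ lklklklklklkR   [R ::= l k R]
lklklklklklkR ⇒ lklklklklklkl   [R ::= l]

S⇒R⇒lkR⇒lklkR⇒lklklkR⇒lklklklkR⇒lklklklklkR⇒lklklklklklkR⇒lklklklklklkl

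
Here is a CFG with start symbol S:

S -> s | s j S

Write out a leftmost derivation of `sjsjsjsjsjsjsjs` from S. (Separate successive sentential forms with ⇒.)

S⇒sjS⇒sjsjS⇒sjsjsjS⇒sjsjsjsjS⇒sjsjsjsjsjS⇒sjsjsjsjsjsjS⇒sjsjsjsjsjsjsjS⇒sjsjsjsjsjsjsjs

S ⇒ sjS   [S -> s j S]
sjS ⇒ sjsjS   [S -> s j S]
sjsjS ⇒ sjsjsjS   [S -> s j S]
sjsjsjS ⇒ sjsjsjsjS   [S -> s j S]
sjsjsjsjS ⇒ sjsjsjsjsjS   [S -> s j S]
sjsjsjsjsjS ⇒ sjsjsjsjsjsjS   [S -> s j S]
sjsjsjsjsjsjS ⇒ sjsjsjsjsjsjsjS   [S -> s j S]
sjsjsjsjsjsjsjS ⇒ sjsjsjsjsjsjsjs   [S -> s]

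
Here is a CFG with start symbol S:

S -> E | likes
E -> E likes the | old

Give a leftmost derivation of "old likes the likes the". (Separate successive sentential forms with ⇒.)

S ⇒ E ⇒ E likes the ⇒ E likes the likes the ⇒ old likes the likes the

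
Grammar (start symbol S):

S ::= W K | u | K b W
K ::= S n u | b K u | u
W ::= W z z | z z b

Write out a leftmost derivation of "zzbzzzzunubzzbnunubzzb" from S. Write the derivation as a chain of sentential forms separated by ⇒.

S ⇒ KbW ⇒ SnubW ⇒ WKnubW ⇒ WzzKnubW ⇒ WzzzzKnubW ⇒ zzbzzzzKnubW ⇒ zzbzzzzSnunubW ⇒ zzbzzzzKbWnunubW ⇒ zzbzzzzSnubWnunubW ⇒ zzbzzzzunubWnunubW ⇒ zzbzzzzunubzzbnunubW ⇒ zzbzzzzunubzzbnunubzzb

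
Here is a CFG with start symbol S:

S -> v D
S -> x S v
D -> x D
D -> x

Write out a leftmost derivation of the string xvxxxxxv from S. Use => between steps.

S => xSv => xvDv => xvxDv => xvxxDv => xvxxxDv => xvxxxxDv => xvxxxxxv

S => xSv   [S -> x S v]
xSv => xvDv   [S -> v D]
xvDv => xvxDv   [D -> x D]
xvxDv => xvxxDv   [D -> x D]
xvxxDv => xvxxxDv   [D -> x D]
xvxxxDv => xvxxxxDv   [D -> x D]
xvxxxxDv => xvxxxxxv   [D -> x]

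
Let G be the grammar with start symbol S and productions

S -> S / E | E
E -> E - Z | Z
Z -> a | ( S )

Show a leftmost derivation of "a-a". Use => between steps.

S=>E=>E-Z=>Z-Z=>a-Z=>a-a

S => E   [S -> E]
E => E-Z   [E -> E - Z]
E-Z => Z-Z   [E -> Z]
Z-Z => a-Z   [Z -> a]
a-Z => a-a   [Z -> a]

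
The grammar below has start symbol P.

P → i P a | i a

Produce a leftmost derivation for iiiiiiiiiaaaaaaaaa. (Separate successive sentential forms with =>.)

P => iPa   [P → i P a]
iPa => iiPaa   [P → i P a]
iiPaa => iiiPaaa   [P → i P a]
iiiPaaa => iiiiPaaaa   [P → i P a]
iiiiPaaaa => iiiiiPaaaaa   [P → i P a]
iiiiiPaaaaa => iiiiiiPaaaaaa   [P → i P a]
iiiiiiPaaaaaa => iiiiiiiPaaaaaaa   [P → i P a]
iiiiiiiPaaaaaaa => iiiiiiiiPaaaaaaaa   [P → i P a]
iiiiiiiiPaaaaaaaa => iiiiiiiiiaaaaaaaaa   [P → i a]

P => iPa => iiPaa => iiiPaaa => iiiiPaaaa => iiiiiPaaaaa => iiiiiiPaaaaaa => iiiiiiiPaaaaaaa => iiiiiiiiPaaaaaaaa => iiiiiiiiiaaaaaaaaa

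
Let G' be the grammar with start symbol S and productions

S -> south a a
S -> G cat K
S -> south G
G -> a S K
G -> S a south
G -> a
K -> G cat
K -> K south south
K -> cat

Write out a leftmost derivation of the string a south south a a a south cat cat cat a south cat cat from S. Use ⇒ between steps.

S ⇒ G cat K ⇒ S a south cat K ⇒ G cat K a south cat K ⇒ a S K cat K a south cat K ⇒ a south G K cat K a south cat K ⇒ a south S a south K cat K a south cat K ⇒ a south south a a a south K cat K a south cat K ⇒ a south south a a a south cat cat K a south cat K ⇒ a south south a a a south cat cat cat a south cat K ⇒ a south south a a a south cat cat cat a south cat cat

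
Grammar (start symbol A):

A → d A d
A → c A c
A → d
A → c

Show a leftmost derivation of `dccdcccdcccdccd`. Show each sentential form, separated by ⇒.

A ⇒ dAd ⇒ dcAcd ⇒ dccAccd ⇒ dccdAdccd ⇒ dccdcAcdccd ⇒ dccdccAccdccd ⇒ dccdcccAcccdccd ⇒ dccdcccdcccdccd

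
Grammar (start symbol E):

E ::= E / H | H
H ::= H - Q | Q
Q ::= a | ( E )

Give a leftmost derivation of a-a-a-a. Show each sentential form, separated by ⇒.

E ⇒ H ⇒ H-Q ⇒ H-Q-Q ⇒ H-Q-Q-Q ⇒ Q-Q-Q-Q ⇒ a-Q-Q-Q ⇒ a-a-Q-Q ⇒ a-a-a-Q ⇒ a-a-a-a

E ⇒ H   [E ::= H]
H ⇒ H-Q   [H ::= H - Q]
H-Q ⇒ H-Q-Q   [H ::= H - Q]
H-Q-Q ⇒ H-Q-Q-Q   [H ::= H - Q]
H-Q-Q-Q ⇒ Q-Q-Q-Q   [H ::= Q]
Q-Q-Q-Q ⇒ a-Q-Q-Q   [Q ::= a]
a-Q-Q-Q ⇒ a-a-Q-Q   [Q ::= a]
a-a-Q-Q ⇒ a-a-a-Q   [Q ::= a]
a-a-a-Q ⇒ a-a-a-a   [Q ::= a]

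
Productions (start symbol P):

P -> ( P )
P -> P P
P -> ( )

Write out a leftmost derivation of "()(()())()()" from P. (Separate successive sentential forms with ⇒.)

P ⇒ PP ⇒ PPP ⇒ ()PP ⇒ ()PPP ⇒ ()(P)PP ⇒ ()(PP)PP ⇒ ()(()P)PP ⇒ ()(()())PP ⇒ ()(()())()P ⇒ ()(()())()()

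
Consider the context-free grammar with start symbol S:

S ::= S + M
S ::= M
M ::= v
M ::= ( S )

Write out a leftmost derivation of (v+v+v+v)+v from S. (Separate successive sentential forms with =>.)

S=>S+M=>M+M=>(S)+M=>(S+M)+M=>(S+M+M)+M=>(S+M+M+M)+M=>(M+M+M+M)+M=>(v+M+M+M)+M=>(v+v+M+M)+M=>(v+v+v+M)+M=>(v+v+v+v)+M=>(v+v+v+v)+v

S => S+M   [S ::= S + M]
S+M => M+M   [S ::= M]
M+M => (S)+M   [M ::= ( S )]
(S)+M => (S+M)+M   [S ::= S + M]
(S+M)+M => (S+M+M)+M   [S ::= S + M]
(S+M+M)+M => (S+M+M+M)+M   [S ::= S + M]
(S+M+M+M)+M => (M+M+M+M)+M   [S ::= M]
(M+M+M+M)+M => (v+M+M+M)+M   [M ::= v]
(v+M+M+M)+M => (v+v+M+M)+M   [M ::= v]
(v+v+M+M)+M => (v+v+v+M)+M   [M ::= v]
(v+v+v+M)+M => (v+v+v+v)+M   [M ::= v]
(v+v+v+v)+M => (v+v+v+v)+v   [M ::= v]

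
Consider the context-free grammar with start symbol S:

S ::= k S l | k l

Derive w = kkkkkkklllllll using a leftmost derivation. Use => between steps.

S => kSl   [S ::= k S l]
kSl => kkSll   [S ::= k S l]
kkSll => kkkSlll   [S ::= k S l]
kkkSlll => kkkkSllll   [S ::= k S l]
kkkkSllll => kkkkkSlllll   [S ::= k S l]
kkkkkSlllll => kkkkkkSllllll   [S ::= k S l]
kkkkkkSllllll => kkkkkkklllllll   [S ::= k l]

S=>kSl=>kkSll=>kkkSlll=>kkkkSllll=>kkkkkSlllll=>kkkkkkSllllll=>kkkkkkklllllll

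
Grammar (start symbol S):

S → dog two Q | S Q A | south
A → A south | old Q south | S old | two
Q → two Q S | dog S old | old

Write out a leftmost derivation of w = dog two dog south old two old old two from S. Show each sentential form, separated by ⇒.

S ⇒ S Q A   [S → S Q A]
S Q A ⇒ dog two Q Q A   [S → dog two Q]
dog two Q Q A ⇒ dog two dog S old Q A   [Q → dog S old]
dog two dog S old Q A ⇒ dog two dog S Q A old Q A   [S → S Q A]
dog two dog S Q A old Q A ⇒ dog two dog south Q A old Q A   [S → south]
dog two dog south Q A old Q A ⇒ dog two dog south old A old Q A   [Q → old]
dog two dog south old A old Q A ⇒ dog two dog south old two old Q A   [A → two]
dog two dog south old two old Q A ⇒ dog two dog south old two old old A   [Q → old]
dog two dog south old two old old A ⇒ dog two dog south old two old old two   [A → two]

S ⇒ S Q A ⇒ dog two Q Q A ⇒ dog two dog S old Q A ⇒ dog two dog S Q A old Q A ⇒ dog two dog south Q A old Q A ⇒ dog two dog south old A old Q A ⇒ dog two dog south old two old Q A ⇒ dog two dog south old two old old A ⇒ dog two dog south old two old old two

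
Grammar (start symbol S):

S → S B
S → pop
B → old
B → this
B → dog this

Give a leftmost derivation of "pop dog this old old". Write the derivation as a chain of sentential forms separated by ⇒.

S ⇒ S B ⇒ S B B ⇒ S B B B ⇒ pop B B B ⇒ pop dog this B B ⇒ pop dog this old B ⇒ pop dog this old old

S ⇒ S B   [S → S B]
S B ⇒ S B B   [S → S B]
S B B ⇒ S B B B   [S → S B]
S B B B ⇒ pop B B B   [S → pop]
pop B B B ⇒ pop dog this B B   [B → dog this]
pop dog this B B ⇒ pop dog this old B   [B → old]
pop dog this old B ⇒ pop dog this old old   [B → old]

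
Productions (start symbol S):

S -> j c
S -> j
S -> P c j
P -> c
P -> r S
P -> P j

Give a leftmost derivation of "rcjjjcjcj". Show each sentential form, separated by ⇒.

S⇒Pcj⇒rScj⇒rPcjcj⇒rPjcjcj⇒rPjjcjcj⇒rPjjjcjcj⇒rcjjjcjcj

S ⇒ Pcj   [S -> P c j]
Pcj ⇒ rScj   [P -> r S]
rScj ⇒ rPcjcj   [S -> P c j]
rPcjcj ⇒ rPjcjcj   [P -> P j]
rPjcjcj ⇒ rPjjcjcj   [P -> P j]
rPjjcjcj ⇒ rPjjjcjcj   [P -> P j]
rPjjjcjcj ⇒ rcjjjcjcj   [P -> c]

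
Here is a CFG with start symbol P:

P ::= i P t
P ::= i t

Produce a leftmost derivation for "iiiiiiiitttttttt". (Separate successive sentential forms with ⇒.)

P ⇒ iPt ⇒ iiPtt ⇒ iiiPttt ⇒ iiiiPtttt ⇒ iiiiiPttttt ⇒ iiiiiiPtttttt ⇒ iiiiiiiPttttttt ⇒ iiiiiiiitttttttt

P ⇒ iPt   [P ::= i P t]
iPt ⇒ iiPtt   [P ::= i P t]
iiPtt ⇒ iiiPttt   [P ::= i P t]
iiiPttt ⇒ iiiiPtttt   [P ::= i P t]
iiiiPtttt ⇒ iiiiiPttttt   [P ::= i P t]
iiiiiPttttt ⇒ iiiiiiPtttttt   [P ::= i P t]
iiiiiiPtttttt ⇒ iiiiiiiPttttttt   [P ::= i P t]
iiiiiiiPttttttt ⇒ iiiiiiiitttttttt   [P ::= i t]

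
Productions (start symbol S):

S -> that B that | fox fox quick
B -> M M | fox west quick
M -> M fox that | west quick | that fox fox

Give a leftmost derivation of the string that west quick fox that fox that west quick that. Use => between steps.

S => that B that => that M M that => that M fox that M that => that M fox that fox that M that => that west quick fox that fox that M that => that west quick fox that fox that west quick that

S => that B that   [S -> that B that]
that B that => that M M that   [B -> M M]
that M M that => that M fox that M that   [M -> M fox that]
that M fox that M that => that M fox that fox that M that   [M -> M fox that]
that M fox that fox that M that => that west quick fox that fox that M that   [M -> west quick]
that west quick fox that fox that M that => that west quick fox that fox that west quick that   [M -> west quick]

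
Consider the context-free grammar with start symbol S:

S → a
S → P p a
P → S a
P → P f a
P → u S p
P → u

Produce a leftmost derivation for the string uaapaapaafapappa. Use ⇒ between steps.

S⇒Ppa⇒uSppa⇒uPpappa⇒uPfapappa⇒uSafapappa⇒uPpaafapappa⇒uSapaafapappa⇒uPpaapaafapappa⇒uSapaapaafapappa⇒uaapaapaafapappa

S ⇒ Ppa   [S → P p a]
Ppa ⇒ uSppa   [P → u S p]
uSppa ⇒ uPpappa   [S → P p a]
uPpappa ⇒ uPfapappa   [P → P f a]
uPfapappa ⇒ uSafapappa   [P → S a]
uSafapappa ⇒ uPpaafapappa   [S → P p a]
uPpaafapappa ⇒ uSapaafapappa   [P → S a]
uSapaafapappa ⇒ uPpaapaafapappa   [S → P p a]
uPpaapaafapappa ⇒ uSapaapaafapappa   [P → S a]
uSapaapaafapappa ⇒ uaapaapaafapappa   [S → a]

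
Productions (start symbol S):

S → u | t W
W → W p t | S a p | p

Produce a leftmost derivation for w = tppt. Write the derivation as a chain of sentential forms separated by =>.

S=>tW=>tWpt=>tppt

S => tW   [S → t W]
tW => tWpt   [W → W p t]
tWpt => tppt   [W → p]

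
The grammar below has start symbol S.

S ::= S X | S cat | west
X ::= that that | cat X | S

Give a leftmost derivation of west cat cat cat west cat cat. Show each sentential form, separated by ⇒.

S ⇒ S X ⇒ S cat X ⇒ S cat cat X ⇒ S cat cat cat X ⇒ west cat cat cat X ⇒ west cat cat cat S ⇒ west cat cat cat S cat ⇒ west cat cat cat S cat cat ⇒ west cat cat cat west cat cat

S ⇒ S X   [S ::= S X]
S X ⇒ S cat X   [S ::= S cat]
S cat X ⇒ S cat cat X   [S ::= S cat]
S cat cat X ⇒ S cat cat cat X   [S ::= S cat]
S cat cat cat X ⇒ west cat cat cat X   [S ::= west]
west cat cat cat X ⇒ west cat cat cat S   [X ::= S]
west cat cat cat S ⇒ west cat cat cat S cat   [S ::= S cat]
west cat cat cat S cat ⇒ west cat cat cat S cat cat   [S ::= S cat]
west cat cat cat S cat cat ⇒ west cat cat cat west cat cat   [S ::= west]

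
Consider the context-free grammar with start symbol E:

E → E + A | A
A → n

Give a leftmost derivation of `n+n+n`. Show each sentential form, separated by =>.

E => E+A   [E → E + A]
E+A => E+A+A   [E → E + A]
E+A+A => A+A+A   [E → A]
A+A+A => n+A+A   [A → n]
n+A+A => n+n+A   [A → n]
n+n+A => n+n+n   [A → n]

E => E+A => E+A+A => A+A+A => n+A+A => n+n+A => n+n+n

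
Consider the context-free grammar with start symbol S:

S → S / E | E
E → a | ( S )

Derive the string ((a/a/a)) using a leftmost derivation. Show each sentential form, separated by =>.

S=>E=>(S)=>(E)=>((S))=>((S/E))=>((S/E/E))=>((E/E/E))=>((a/E/E))=>((a/a/E))=>((a/a/a))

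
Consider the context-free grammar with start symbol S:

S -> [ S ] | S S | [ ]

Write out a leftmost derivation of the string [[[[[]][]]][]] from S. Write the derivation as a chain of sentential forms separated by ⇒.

S⇒[S]⇒[SS]⇒[[S]S]⇒[[[S]]S]⇒[[[SS]]S]⇒[[[[S]S]]S]⇒[[[[[]]S]]S]⇒[[[[[]][]]]S]⇒[[[[[]][]]][]]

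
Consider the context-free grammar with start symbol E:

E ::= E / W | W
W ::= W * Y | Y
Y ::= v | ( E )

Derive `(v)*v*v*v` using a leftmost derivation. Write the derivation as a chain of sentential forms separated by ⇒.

E ⇒ W ⇒ W*Y ⇒ W*Y*Y ⇒ W*Y*Y*Y ⇒ Y*Y*Y*Y ⇒ (E)*Y*Y*Y ⇒ (W)*Y*Y*Y ⇒ (Y)*Y*Y*Y ⇒ (v)*Y*Y*Y ⇒ (v)*v*Y*Y ⇒ (v)*v*v*Y ⇒ (v)*v*v*v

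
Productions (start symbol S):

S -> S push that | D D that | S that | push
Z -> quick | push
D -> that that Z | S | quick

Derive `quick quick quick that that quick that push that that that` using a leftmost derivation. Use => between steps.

S => S that   [S -> S that]
S that => S that that   [S -> S that]
S that that => S push that that that   [S -> S push that]
S push that that that => D D that push that that that   [S -> D D that]
D D that push that that that => S D that push that that that   [D -> S]
S D that push that that that => D D that D that push that that that   [S -> D D that]
D D that D that push that that that => quick D that D that push that that that   [D -> quick]
quick D that D that push that that that => quick S that D that push that that that   [D -> S]
quick S that D that push that that that => quick D D that that D that push that that that   [S -> D D that]
quick D D that that D that push that that that => quick quick D that that D that push that that that   [D -> quick]
quick quick D that that D that push that that that => quick quick quick that that D that push that that that   [D -> quick]
quick quick quick that that D that push that that that => quick quick quick that that quick that push that that that   [D -> quick]

S => S that => S that that => S push that that that => D D that push that that that => S D that push that that that => D D that D that push that that that => quick D that D that push that that that => quick S that D that push that that that => quick D D that that D that push that that that => quick quick D that that D that push that that that => quick quick quick that that D that push that that that => quick quick quick that that quick that push that that that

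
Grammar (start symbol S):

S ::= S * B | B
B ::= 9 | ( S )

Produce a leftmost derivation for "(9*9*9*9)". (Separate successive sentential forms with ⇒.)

S ⇒ B ⇒ (S) ⇒ (S*B) ⇒ (S*B*B) ⇒ (S*B*B*B) ⇒ (B*B*B*B) ⇒ (9*B*B*B) ⇒ (9*9*B*B) ⇒ (9*9*9*B) ⇒ (9*9*9*9)

S ⇒ B   [S ::= B]
B ⇒ (S)   [B ::= ( S )]
(S) ⇒ (S*B)   [S ::= S * B]
(S*B) ⇒ (S*B*B)   [S ::= S * B]
(S*B*B) ⇒ (S*B*B*B)   [S ::= S * B]
(S*B*B*B) ⇒ (B*B*B*B)   [S ::= B]
(B*B*B*B) ⇒ (9*B*B*B)   [B ::= 9]
(9*B*B*B) ⇒ (9*9*B*B)   [B ::= 9]
(9*9*B*B) ⇒ (9*9*9*B)   [B ::= 9]
(9*9*9*B) ⇒ (9*9*9*9)   [B ::= 9]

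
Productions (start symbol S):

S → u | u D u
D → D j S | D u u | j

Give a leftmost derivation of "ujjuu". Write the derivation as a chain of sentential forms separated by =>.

S=>uDu=>uDjSu=>ujjSu=>ujjuu

S => uDu   [S → u D u]
uDu => uDjSu   [D → D j S]
uDjSu => ujjSu   [D → j]
ujjSu => ujjuu   [S → u]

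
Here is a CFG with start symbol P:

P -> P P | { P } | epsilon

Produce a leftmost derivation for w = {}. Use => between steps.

P => PP => PPP => {P}PP => {}PP => {}P => {}

P => PP   [P -> P P]
PP => PPP   [P -> P P]
PPP => {P}PP   [P -> { P }]
{P}PP => {}PP   [P -> epsilon]
{}PP => {}P   [P -> epsilon]
{}P => {}   [P -> epsilon]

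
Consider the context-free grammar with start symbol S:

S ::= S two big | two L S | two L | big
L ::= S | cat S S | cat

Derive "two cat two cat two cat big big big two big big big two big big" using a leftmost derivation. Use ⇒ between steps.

S ⇒ two L ⇒ two cat S S ⇒ two cat S two big S ⇒ two cat two L S two big S ⇒ two cat two cat S S S two big S ⇒ two cat two cat S two big S S two big S ⇒ two cat two cat two L S two big S S two big S ⇒ two cat two cat two cat S S S two big S S two big S ⇒ two cat two cat two cat big S S two big S S two big S ⇒ two cat two cat two cat big big S two big S S two big S ⇒ two cat two cat two cat big big big two big S S two big S ⇒ two cat two cat two cat big big big two big big S two big S ⇒ two cat two cat two cat big big big two big big big two big S ⇒ two cat two cat two cat big big big two big big big two big big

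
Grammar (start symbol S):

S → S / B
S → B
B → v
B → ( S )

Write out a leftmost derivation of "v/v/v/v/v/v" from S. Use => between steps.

S => S/B   [S → S / B]
S/B => S/B/B   [S → S / B]
S/B/B => S/B/B/B   [S → S / B]
S/B/B/B => S/B/B/B/B   [S → S / B]
S/B/B/B/B => S/B/B/B/B/B   [S → S / B]
S/B/B/B/B/B => B/B/B/B/B/B   [S → B]
B/B/B/B/B/B => v/B/B/B/B/B   [B → v]
v/B/B/B/B/B => v/v/B/B/B/B   [B → v]
v/v/B/B/B/B => v/v/v/B/B/B   [B → v]
v/v/v/B/B/B => v/v/v/v/B/B   [B → v]
v/v/v/v/B/B => v/v/v/v/v/B   [B → v]
v/v/v/v/v/B => v/v/v/v/v/v   [B → v]

S => S/B => S/B/B => S/B/B/B => S/B/B/B/B => S/B/B/B/B/B => B/B/B/B/B/B => v/B/B/B/B/B => v/v/B/B/B/B => v/v/v/B/B/B => v/v/v/v/B/B => v/v/v/v/v/B => v/v/v/v/v/v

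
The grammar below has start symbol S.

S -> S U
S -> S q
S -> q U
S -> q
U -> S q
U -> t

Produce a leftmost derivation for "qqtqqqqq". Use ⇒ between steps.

S ⇒ qU   [S -> q U]
qU ⇒ qSq   [U -> S q]
qSq ⇒ qSqq   [S -> S q]
qSqq ⇒ qSUqq   [S -> S U]
qSUqq ⇒ qSUUqq   [S -> S U]
qSUUqq ⇒ qqUUqq   [S -> q]
qqUUqq ⇒ qqtUqq   [U -> t]
qqtUqq ⇒ qqtSqqq   [U -> S q]
qqtSqqq ⇒ qqtSqqqq   [S -> S q]
qqtSqqqq ⇒ qqtqqqqq   [S -> q]

S ⇒ qU ⇒ qSq ⇒ qSqq ⇒ qSUqq ⇒ qSUUqq ⇒ qqUUqq ⇒ qqtUqq ⇒ qqtSqqq ⇒ qqtSqqqq ⇒ qqtqqqqq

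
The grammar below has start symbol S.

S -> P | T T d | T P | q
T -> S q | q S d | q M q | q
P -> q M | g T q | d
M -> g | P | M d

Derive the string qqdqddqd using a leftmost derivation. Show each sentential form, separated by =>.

S => TTd   [S -> T T d]
TTd => qSdTd   [T -> q S d]
qSdTd => qTPdTd   [S -> T P]
qTPdTd => qSqPdTd   [T -> S q]
qSqPdTd => qTPqPdTd   [S -> T P]
qTPqPdTd => qqPqPdTd   [T -> q]
qqPqPdTd => qqdqPdTd   [P -> d]
qqdqPdTd => qqdqddTd   [P -> d]
qqdqddTd => qqdqddqd   [T -> q]

S => TTd => qSdTd => qTPdTd => qSqPdTd => qTPqPdTd => qqPqPdTd => qqdqPdTd => qqdqddTd => qqdqddqd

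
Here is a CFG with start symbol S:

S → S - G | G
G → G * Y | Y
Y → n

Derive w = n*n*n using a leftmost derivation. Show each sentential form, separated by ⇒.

S ⇒ G   [S → G]
G ⇒ G*Y   [G → G * Y]
G*Y ⇒ G*Y*Y   [G → G * Y]
G*Y*Y ⇒ Y*Y*Y   [G → Y]
Y*Y*Y ⇒ n*Y*Y   [Y → n]
n*Y*Y ⇒ n*n*Y   [Y → n]
n*n*Y ⇒ n*n*n   [Y → n]

S⇒G⇒G*Y⇒G*Y*Y⇒Y*Y*Y⇒n*Y*Y⇒n*n*Y⇒n*n*n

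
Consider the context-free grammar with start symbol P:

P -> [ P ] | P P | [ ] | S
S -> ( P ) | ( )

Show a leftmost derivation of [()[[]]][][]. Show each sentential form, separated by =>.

P => PP   [P -> P P]
PP => PPP   [P -> P P]
PPP => [P]PP   [P -> [ P ]]
[P]PP => [PP]PP   [P -> P P]
[PP]PP => [SP]PP   [P -> S]
[SP]PP => [()P]PP   [S -> ( )]
[()P]PP => [()[P]]PP   [P -> [ P ]]
[()[P]]PP => [()[[]]]PP   [P -> [ ]]
[()[[]]]PP => [()[[]]][]P   [P -> [ ]]
[()[[]]][]P => [()[[]]][][]   [P -> [ ]]

P=>PP=>PPP=>[P]PP=>[PP]PP=>[SP]PP=>[()P]PP=>[()[P]]PP=>[()[[]]]PP=>[()[[]]][]P=>[()[[]]][][]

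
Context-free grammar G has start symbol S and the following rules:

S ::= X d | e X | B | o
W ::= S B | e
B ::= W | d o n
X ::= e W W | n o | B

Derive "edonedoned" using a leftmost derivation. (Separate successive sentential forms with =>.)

S => Xd => eWWd => eSBWd => eBBWd => eWBWd => eSBBWd => eBBBWd => edonBBWd => edonWBWd => edoneBWd => edonedonWd => edonedoned

S => Xd   [S ::= X d]
Xd => eWWd   [X ::= e W W]
eWWd => eSBWd   [W ::= S B]
eSBWd => eBBWd   [S ::= B]
eBBWd => eWBWd   [B ::= W]
eWBWd => eSBBWd   [W ::= S B]
eSBBWd => eBBBWd   [S ::= B]
eBBBWd => edonBBWd   [B ::= d o n]
edonBBWd => edonWBWd   [B ::= W]
edonWBWd => edoneBWd   [W ::= e]
edoneBWd => edonedonWd   [B ::= d o n]
edonedonWd => edonedoned   [W ::= e]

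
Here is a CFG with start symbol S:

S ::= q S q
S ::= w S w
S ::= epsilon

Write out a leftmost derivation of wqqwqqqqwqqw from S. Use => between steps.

S => wSw => wqSqw => wqqSqqw => wqqwSwqqw => wqqwqSqwqqw => wqqwqqSqqwqqw => wqqwqqqqwqqw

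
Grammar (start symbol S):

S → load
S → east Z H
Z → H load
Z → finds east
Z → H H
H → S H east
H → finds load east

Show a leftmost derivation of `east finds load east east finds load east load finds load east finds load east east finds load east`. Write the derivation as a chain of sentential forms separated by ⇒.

S ⇒ east Z H   [S → east Z H]
east Z H ⇒ east H H H   [Z → H H]
east H H H ⇒ east finds load east H H   [H → finds load east]
east finds load east H H ⇒ east finds load east S H east H   [H → S H east]
east finds load east S H east H ⇒ east finds load east east Z H H east H   [S → east Z H]
east finds load east east Z H H east H ⇒ east finds load east east H load H H east H   [Z → H load]
east finds load east east H load H H east H ⇒ east finds load east east finds load east load H H east H   [H → finds load east]
east finds load east east finds load east load H H east H ⇒ east finds load east east finds load east load finds load east H east H   [H → finds load east]
east finds load east east finds load east load finds load east H east H ⇒ east finds load east east finds load east load finds load east finds load east east H   [H → finds load east]
east finds load east east finds load east load finds load east finds load east east H ⇒ east finds load east east finds load east load finds load east finds load east east finds load east   [H → finds load east]

S ⇒ east Z H ⇒ east H H H ⇒ east finds load east H H ⇒ east finds load east S H east H ⇒ east finds load east east Z H H east H ⇒ east finds load east east H load H H east H ⇒ east finds load east east finds load east load H H east H ⇒ east finds load east east finds load east load finds load east H east H ⇒ east finds load east east finds load east load finds load east finds load east east H ⇒ east finds load east east finds load east load finds load east finds load east east finds load east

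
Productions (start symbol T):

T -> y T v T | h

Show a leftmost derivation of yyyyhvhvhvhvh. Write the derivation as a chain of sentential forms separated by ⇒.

T⇒yTvT⇒yyTvTvT⇒yyyTvTvTvT⇒yyyyTvTvTvTvT⇒yyyyhvTvTvTvT⇒yyyyhvhvTvTvT⇒yyyyhvhvhvTvT⇒yyyyhvhvhvhvT⇒yyyyhvhvhvhvh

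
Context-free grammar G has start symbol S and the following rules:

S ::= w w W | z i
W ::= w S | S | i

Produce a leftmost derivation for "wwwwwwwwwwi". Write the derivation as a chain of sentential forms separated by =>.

S => wwW => wwwS => wwwwwW => wwwwwwS => wwwwwwwwW => wwwwwwwwS => wwwwwwwwwwW => wwwwwwwwwwi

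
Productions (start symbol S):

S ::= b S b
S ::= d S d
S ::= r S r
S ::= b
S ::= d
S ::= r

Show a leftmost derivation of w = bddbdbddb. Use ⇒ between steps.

S ⇒ bSb   [S ::= b S b]
bSb ⇒ bdSdb   [S ::= d S d]
bdSdb ⇒ bddSddb   [S ::= d S d]
bddSddb ⇒ bddbSbddb   [S ::= b S b]
bddbSbddb ⇒ bddbdbddb   [S ::= d]

S ⇒ bSb ⇒ bdSdb ⇒ bddSddb ⇒ bddbSbddb ⇒ bddbdbddb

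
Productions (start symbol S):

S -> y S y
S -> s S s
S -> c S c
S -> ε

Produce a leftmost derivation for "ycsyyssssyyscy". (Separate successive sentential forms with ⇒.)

S ⇒ ySy ⇒ ycScy ⇒ ycsSscy ⇒ ycsySyscy ⇒ ycsyySyyscy ⇒ ycsyysSsyyscy ⇒ ycsyyssSssyyscy ⇒ ycsyyssssyyscy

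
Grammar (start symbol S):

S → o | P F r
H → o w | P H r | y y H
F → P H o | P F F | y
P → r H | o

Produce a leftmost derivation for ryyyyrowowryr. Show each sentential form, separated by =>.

S => PFr   [S → P F r]
PFr => rHFr   [P → r H]
rHFr => ryyHFr   [H → y y H]
ryyHFr => ryyyyHFr   [H → y y H]
ryyyyHFr => ryyyyPHrFr   [H → P H r]
ryyyyPHrFr => ryyyyrHHrFr   [P → r H]
ryyyyrHHrFr => ryyyyrowHrFr   [H → o w]
ryyyyrowHrFr => ryyyyrowowrFr   [H → o w]
ryyyyrowowrFr => ryyyyrowowryr   [F → y]

S => PFr => rHFr => ryyHFr => ryyyyHFr => ryyyyPHrFr => ryyyyrHHrFr => ryyyyrowHrFr => ryyyyrowowrFr => ryyyyrowowryr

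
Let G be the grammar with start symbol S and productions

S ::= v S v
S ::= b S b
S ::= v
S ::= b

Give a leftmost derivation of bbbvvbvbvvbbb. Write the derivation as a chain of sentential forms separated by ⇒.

S ⇒ bSb   [S ::= b S b]
bSb ⇒ bbSbb   [S ::= b S b]
bbSbb ⇒ bbbSbbb   [S ::= b S b]
bbbSbbb ⇒ bbbvSvbbb   [S ::= v S v]
bbbvSvbbb ⇒ bbbvvSvvbbb   [S ::= v S v]
bbbvvSvvbbb ⇒ bbbvvbSbvvbbb   [S ::= b S b]
bbbvvbSbvvbbb ⇒ bbbvvbvbvvbbb   [S ::= v]

S ⇒ bSb ⇒ bbSbb ⇒ bbbSbbb ⇒ bbbvSvbbb ⇒ bbbvvSvvbbb ⇒ bbbvvbSbvvbbb ⇒ bbbvvbvbvvbbb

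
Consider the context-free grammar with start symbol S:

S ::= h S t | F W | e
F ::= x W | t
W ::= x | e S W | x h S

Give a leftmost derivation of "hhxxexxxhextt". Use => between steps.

S => hSt   [S ::= h S t]
hSt => hhStt   [S ::= h S t]
hhStt => hhFWtt   [S ::= F W]
hhFWtt => hhxWWtt   [F ::= x W]
hhxWWtt => hhxxWtt   [W ::= x]
hhxxWtt => hhxxeSWtt   [W ::= e S W]
hhxxeSWtt => hhxxeFWWtt   [S ::= F W]
hhxxeFWWtt => hhxxexWWWtt   [F ::= x W]
hhxxexWWWtt => hhxxexxWWtt   [W ::= x]
hhxxexxWWtt => hhxxexxxhSWtt   [W ::= x h S]
hhxxexxxhSWtt => hhxxexxxheWtt   [S ::= e]
hhxxexxxheWtt => hhxxexxxhextt   [W ::= x]

S => hSt => hhStt => hhFWtt => hhxWWtt => hhxxWtt => hhxxeSWtt => hhxxeFWWtt => hhxxexWWWtt => hhxxexxWWtt => hhxxexxxhSWtt => hhxxexxxheWtt => hhxxexxxhextt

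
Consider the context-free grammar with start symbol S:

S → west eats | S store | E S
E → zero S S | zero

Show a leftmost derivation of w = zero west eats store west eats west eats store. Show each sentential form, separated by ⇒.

S ⇒ S store ⇒ E S store ⇒ zero S S S store ⇒ zero S store S S store ⇒ zero west eats store S S store ⇒ zero west eats store west eats S store ⇒ zero west eats store west eats west eats store

S ⇒ S store   [S → S store]
S store ⇒ E S store   [S → E S]
E S store ⇒ zero S S S store   [E → zero S S]
zero S S S store ⇒ zero S store S S store   [S → S store]
zero S store S S store ⇒ zero west eats store S S store   [S → west eats]
zero west eats store S S store ⇒ zero west eats store west eats S store   [S → west eats]
zero west eats store west eats S store ⇒ zero west eats store west eats west eats store   [S → west eats]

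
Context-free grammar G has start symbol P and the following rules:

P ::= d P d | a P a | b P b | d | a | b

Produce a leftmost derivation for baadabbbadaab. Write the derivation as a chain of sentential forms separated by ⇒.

P ⇒ bPb ⇒ baPab ⇒ baaPaab ⇒ baadPdaab ⇒ baadaPadaab ⇒ baadabPbadaab ⇒ baadabbbadaab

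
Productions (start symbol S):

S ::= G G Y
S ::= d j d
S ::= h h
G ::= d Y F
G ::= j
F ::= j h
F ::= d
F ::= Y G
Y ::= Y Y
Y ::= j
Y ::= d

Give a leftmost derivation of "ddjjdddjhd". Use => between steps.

S => GGY => dYFGY => dYYFGY => dYYYFGY => ddYYFGY => ddjYFGY => ddjjFGY => ddjjdGY => ddjjddYFY => ddjjdddFY => ddjjdddjhY => ddjjdddjhd

S => GGY   [S ::= G G Y]
GGY => dYFGY   [G ::= d Y F]
dYFGY => dYYFGY   [Y ::= Y Y]
dYYFGY => dYYYFGY   [Y ::= Y Y]
dYYYFGY => ddYYFGY   [Y ::= d]
ddYYFGY => ddjYFGY   [Y ::= j]
ddjYFGY => ddjjFGY   [Y ::= j]
ddjjFGY => ddjjdGY   [F ::= d]
ddjjdGY => ddjjddYFY   [G ::= d Y F]
ddjjddYFY => ddjjdddFY   [Y ::= d]
ddjjdddFY => ddjjdddjhY   [F ::= j h]
ddjjdddjhY => ddjjdddjhd   [Y ::= d]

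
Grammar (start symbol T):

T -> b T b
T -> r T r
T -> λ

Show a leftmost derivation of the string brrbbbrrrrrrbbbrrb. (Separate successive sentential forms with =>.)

T => bTb => brTrb => brrTrrb => brrbTbrrb => brrbbTbbrrb => brrbbbTbbbrrb => brrbbbrTrbbbrrb => brrbbbrrTrrbbbrrb => brrbbbrrrTrrrbbbrrb => brrbbbrrrrrrbbbrrb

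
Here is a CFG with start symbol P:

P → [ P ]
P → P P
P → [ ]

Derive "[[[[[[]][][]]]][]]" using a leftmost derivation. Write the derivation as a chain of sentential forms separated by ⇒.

P ⇒ [P] ⇒ [PP] ⇒ [[P]P] ⇒ [[[P]]P] ⇒ [[[[P]]]P] ⇒ [[[[PP]]]P] ⇒ [[[[[P]P]]]P] ⇒ [[[[[[]]P]]]P] ⇒ [[[[[[]]PP]]]P] ⇒ [[[[[[]][]P]]]P] ⇒ [[[[[[]][][]]]]P] ⇒ [[[[[[]][][]]]][]]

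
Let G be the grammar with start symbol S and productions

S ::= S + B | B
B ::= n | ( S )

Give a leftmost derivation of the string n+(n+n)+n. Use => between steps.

S => S+B   [S ::= S + B]
S+B => S+B+B   [S ::= S + B]
S+B+B => B+B+B   [S ::= B]
B+B+B => n+B+B   [B ::= n]
n+B+B => n+(S)+B   [B ::= ( S )]
n+(S)+B => n+(S+B)+B   [S ::= S + B]
n+(S+B)+B => n+(B+B)+B   [S ::= B]
n+(B+B)+B => n+(n+B)+B   [B ::= n]
n+(n+B)+B => n+(n+n)+B   [B ::= n]
n+(n+n)+B => n+(n+n)+n   [B ::= n]

S=>S+B=>S+B+B=>B+B+B=>n+B+B=>n+(S)+B=>n+(S+B)+B=>n+(B+B)+B=>n+(n+B)+B=>n+(n+n)+B=>n+(n+n)+n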